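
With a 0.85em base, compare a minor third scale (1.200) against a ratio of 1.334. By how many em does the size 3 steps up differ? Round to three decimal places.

0.549em

Minor third: 0.85 × 1.200³ = 1.46880em
At 1.334: 0.85 × 1.334³ = 2.01784em
Difference: 2.01784 − 1.46880 = 0.54904em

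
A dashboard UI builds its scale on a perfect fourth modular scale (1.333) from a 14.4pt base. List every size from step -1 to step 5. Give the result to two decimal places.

Step -1: 14.4 ÷ 1.333 = 10.80
Step 0: 14.4pt
Step 1: 14.4 × 1.333 = 19.20
Step 2: 14.4 × 1.333² = 25.59
Step 3: 14.4 × 1.333³ = 34.11
Step 4: 14.4 × 1.333⁴ = 45.47
Step 5: 14.4 × 1.333⁵ = 60.61

10.80pt, 14.40pt, 19.20pt, 25.59pt, 34.11pt, 45.47pt, 60.61pt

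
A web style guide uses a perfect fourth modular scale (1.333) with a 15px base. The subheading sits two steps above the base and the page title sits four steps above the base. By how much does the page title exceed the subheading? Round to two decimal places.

20.71px

Step 2: 15.0 × 1.333² = 26.6533px
Step 4: 15.0 × 1.333⁴ = 47.3600px
Difference: 47.3600 − 26.6533 = 20.7067px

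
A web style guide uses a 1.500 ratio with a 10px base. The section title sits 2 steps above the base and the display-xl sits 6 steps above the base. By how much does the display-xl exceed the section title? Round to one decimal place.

91.4px

Step 2: 10.0 × 1.500² = 22.500px
Step 6: 10.0 × 1.500⁶ = 113.906px
Difference: 113.906 − 22.500 = 91.406px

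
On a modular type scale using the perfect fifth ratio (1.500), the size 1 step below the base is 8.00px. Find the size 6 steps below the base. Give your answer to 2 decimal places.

1.05px

Moving from step -1 to step -6 is 5 steps down, so divide by r⁵.
8.00 ÷ 1.500⁵ = 8.00 ÷ 7.59375 ≈ 1.053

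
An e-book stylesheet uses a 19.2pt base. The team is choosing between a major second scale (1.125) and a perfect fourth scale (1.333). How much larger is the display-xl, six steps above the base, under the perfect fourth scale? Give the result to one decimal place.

Major second: 19.2 × 1.125⁶ = 38.924pt
Perfect fourth: 19.2 × 1.333⁶ = 107.716pt
Difference: 107.716 − 38.924 = 68.792pt

68.8pt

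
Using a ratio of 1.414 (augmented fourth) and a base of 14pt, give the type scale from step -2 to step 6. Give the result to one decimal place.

7.0pt, 9.9pt, 14.0pt, 19.8pt, 28.0pt, 39.6pt, 56.0pt, 79.1pt, 111.9pt

Step -2: 14.0 ÷ 1.414² = 7.0
Step -1: 14.0 ÷ 1.414 = 9.9
Step 0: 14pt
Step 1: 14.0 × 1.414 = 19.8
Step 2: 14.0 × 1.414² = 28.0
Step 3: 14.0 × 1.414³ = 39.6
Step 4: 14.0 × 1.414⁴ = 56.0
Step 5: 14.0 × 1.414⁵ = 79.1
Step 6: 14.0 × 1.414⁶ = 111.9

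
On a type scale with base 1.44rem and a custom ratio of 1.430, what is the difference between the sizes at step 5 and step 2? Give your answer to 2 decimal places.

5.67rem

Step 2: 1.44 × 1.430² = 2.9447rem
Step 5: 1.44 × 1.430⁵ = 8.6108rem
Difference: 8.6108 − 2.9447 = 5.6661rem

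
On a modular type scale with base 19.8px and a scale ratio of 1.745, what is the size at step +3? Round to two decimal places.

105.21px

19.8 × 1.745³ = 19.8 × 5.31357 ≈ 105.21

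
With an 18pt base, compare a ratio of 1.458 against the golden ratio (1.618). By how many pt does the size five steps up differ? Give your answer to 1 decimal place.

81.0pt

At 1.458: 18.0 × 1.458⁵ = 118.593pt
Golden ratio: 18.0 × 1.618⁵ = 199.602pt
Difference: 199.602 − 118.593 = 81.009pt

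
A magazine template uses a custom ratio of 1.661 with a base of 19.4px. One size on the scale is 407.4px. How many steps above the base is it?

6

1.661ⁿ = 407.4 / 19.4 = 21.0000
n = ln(21.0000) / ln(1.661) = 3.0445 / 0.5074 ≈ 6.00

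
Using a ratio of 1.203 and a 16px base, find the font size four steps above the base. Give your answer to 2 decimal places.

33.51px

A modular type scale is a geometric sequence: sizeₙ = base × rⁿ.
16.0 × 1.203⁴ = 16.0 × 2.09441 ≈ 33.51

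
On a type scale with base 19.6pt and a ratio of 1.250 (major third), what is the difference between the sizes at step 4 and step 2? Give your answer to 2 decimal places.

17.23pt

Step 2: 19.6 × 1.250² = 30.6250pt
Step 4: 19.6 × 1.250⁴ = 47.8516pt
Difference: 47.8516 − 30.6250 = 17.2266pt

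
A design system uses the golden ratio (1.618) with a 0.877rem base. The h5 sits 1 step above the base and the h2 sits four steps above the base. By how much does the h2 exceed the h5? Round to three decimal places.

4.592rem

Step 1: 0.877 × 1.618 = 1.41899rem
Step 4: 0.877 × 1.618⁴ = 6.01054rem
Difference: 6.01054 − 1.41899 = 4.59155rem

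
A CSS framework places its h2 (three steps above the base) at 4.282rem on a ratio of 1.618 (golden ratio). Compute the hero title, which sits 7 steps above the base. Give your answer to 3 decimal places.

29.347rem

The gap is 7 − (3) = 4 steps, so the factor is 1.618^4.
4.282 × 1.618⁴ = 4.282 × 6.85353 ≈ 29.347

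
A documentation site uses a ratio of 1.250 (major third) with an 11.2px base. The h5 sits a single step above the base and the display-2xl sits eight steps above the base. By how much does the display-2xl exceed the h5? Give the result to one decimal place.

52.8px

Step 1: 11.2 × 1.250 = 14.000px
Step 8: 11.2 × 1.250⁸ = 66.757px
Difference: 66.757 − 14.000 = 52.757px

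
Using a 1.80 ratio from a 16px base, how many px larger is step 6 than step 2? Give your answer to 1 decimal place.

Step 2: 16.0 × 1.80² = 51.840px
Step 6: 16.0 × 1.80⁶ = 544.196px
Difference: 544.196 − 51.840 = 492.356px

492.4px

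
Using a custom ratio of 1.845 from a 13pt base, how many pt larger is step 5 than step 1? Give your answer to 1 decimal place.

253.9pt

Step 1: 13.0 × 1.845 = 23.985pt
Step 5: 13.0 × 1.845⁵ = 277.923pt
Difference: 277.923 − 23.985 = 253.938pt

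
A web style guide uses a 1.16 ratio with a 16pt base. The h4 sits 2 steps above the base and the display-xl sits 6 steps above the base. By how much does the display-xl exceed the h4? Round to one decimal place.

17.5pt

Step 2: 16.0 × 1.16² = 21.530pt
Step 6: 16.0 × 1.16⁶ = 38.982pt
Difference: 38.982 − 21.530 = 17.452pt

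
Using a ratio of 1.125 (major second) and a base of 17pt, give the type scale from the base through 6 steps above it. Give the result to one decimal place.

17.0pt, 19.1pt, 21.5pt, 24.2pt, 27.2pt, 30.6pt, 34.5pt

Step 0: 17pt
Step 1: 17.0 × 1.125 = 19.1
Step 2: 17.0 × 1.125² = 21.5
Step 3: 17.0 × 1.125³ = 24.2
Step 4: 17.0 × 1.125⁴ = 27.2
Step 5: 17.0 × 1.125⁵ = 30.6
Step 6: 17.0 × 1.125⁶ = 34.5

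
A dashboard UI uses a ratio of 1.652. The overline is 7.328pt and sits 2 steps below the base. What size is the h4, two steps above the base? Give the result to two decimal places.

The gap is 2 − (-2) = 4 steps, so the factor is 1.652^4.
7.328 × 1.652⁴ = 7.328 × 7.44801 ≈ 54.579

54.58pt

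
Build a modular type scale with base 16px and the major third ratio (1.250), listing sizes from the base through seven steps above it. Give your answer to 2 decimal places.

16.00px, 20.00px, 25.00px, 31.25px, 39.06px, 48.83px, 61.04px, 76.29px

Step 0: 16px
Step 1: 16.0 × 1.250 = 20.00
Step 2: 16.0 × 1.250² = 25.00
Step 3: 16.0 × 1.250³ = 31.25
Step 4: 16.0 × 1.250⁴ = 39.06
Step 5: 16.0 × 1.250⁵ = 48.83
Step 6: 16.0 × 1.250⁶ = 61.04
Step 7: 16.0 × 1.250⁷ = 76.29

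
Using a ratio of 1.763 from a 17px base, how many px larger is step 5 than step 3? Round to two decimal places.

196.39px

Step 3: 17.0 × 1.763³ = 93.1549px
Step 5: 17.0 × 1.763⁵ = 289.5413px
Difference: 289.5413 − 93.1549 = 196.3864px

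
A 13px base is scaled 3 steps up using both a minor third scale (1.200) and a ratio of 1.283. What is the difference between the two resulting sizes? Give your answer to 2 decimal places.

4.99px

Minor third: 13.0 × 1.200³ = 22.4640px
At 1.283: 13.0 × 1.283³ = 27.4551px
Difference: 27.4551 − 22.4640 = 4.9911px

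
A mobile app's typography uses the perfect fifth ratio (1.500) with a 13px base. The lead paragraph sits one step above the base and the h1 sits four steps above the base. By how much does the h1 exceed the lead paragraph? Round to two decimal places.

Step 1: 13.0 × 1.500 = 19.5000px
Step 4: 13.0 × 1.500⁴ = 65.8125px
Difference: 65.8125 − 19.5000 = 46.3125px

46.31px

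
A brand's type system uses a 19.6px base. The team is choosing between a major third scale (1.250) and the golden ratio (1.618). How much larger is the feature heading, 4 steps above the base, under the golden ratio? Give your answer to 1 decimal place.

86.5px

Major third: 19.6 × 1.250⁴ = 47.852px
Golden ratio: 19.6 × 1.618⁴ = 134.329px
Difference: 134.329 − 47.852 = 86.477px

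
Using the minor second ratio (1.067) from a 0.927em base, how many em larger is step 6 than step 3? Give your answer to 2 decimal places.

0.24em

Step 3: 0.927 × 1.067³ = 1.1261em
Step 6: 0.927 × 1.067⁶ = 1.3679em
Difference: 1.3679 − 1.1261 = 0.2418em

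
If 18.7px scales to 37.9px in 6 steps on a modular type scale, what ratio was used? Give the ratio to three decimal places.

The ratio satisfies 18.7 × r⁶ = 37.9, so r = (37.9 / 18.7)^(1/6).
r = 2.0267^(1/6) ≈ 1.1249

1.125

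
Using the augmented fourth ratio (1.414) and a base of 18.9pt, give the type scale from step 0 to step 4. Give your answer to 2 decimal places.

Step 0: 18.9pt
Step 1: 18.9 × 1.414 = 26.72
Step 2: 18.9 × 1.414² = 37.79
Step 3: 18.9 × 1.414³ = 53.43
Step 4: 18.9 × 1.414⁴ = 75.55

18.90pt, 26.72pt, 37.79pt, 53.43pt, 75.55pt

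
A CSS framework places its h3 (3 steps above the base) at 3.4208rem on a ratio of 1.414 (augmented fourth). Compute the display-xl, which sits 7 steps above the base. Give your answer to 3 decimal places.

13.675rem

3.4208 × 1.414⁴ = 3.4208 × 3.99758 ≈ 13.675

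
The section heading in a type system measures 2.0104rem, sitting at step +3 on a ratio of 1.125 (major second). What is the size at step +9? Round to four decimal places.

Moving from step +3 to step +9 is 6 steps up, so multiply by r⁶.
2.0104 × 1.125⁶ = 2.0104 × 2.02729 ≈ 4.0757

4.0757rem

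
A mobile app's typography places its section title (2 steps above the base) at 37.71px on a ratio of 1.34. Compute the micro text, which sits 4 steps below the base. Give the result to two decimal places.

The gap is -4 − (2) = -6 steps, so the factor is 1.34^-6.
37.71 ÷ 1.34⁶ = 37.71 ÷ 5.78934 ≈ 6.514

6.51px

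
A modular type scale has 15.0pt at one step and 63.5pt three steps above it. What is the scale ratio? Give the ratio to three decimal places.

1.618

The ratio satisfies 15.0 × r³ = 63.5, so r = (63.5 / 15.0)^(1/3).
r = 4.2333^(1/3) ≈ 1.6177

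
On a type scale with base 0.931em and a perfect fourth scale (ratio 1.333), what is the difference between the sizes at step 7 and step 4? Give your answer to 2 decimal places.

4.02em

Step 4: 0.931 × 1.333⁴ = 2.9395em
Step 7: 0.931 × 1.333⁷ = 6.9624em
Difference: 6.9624 − 2.9395 = 4.0229em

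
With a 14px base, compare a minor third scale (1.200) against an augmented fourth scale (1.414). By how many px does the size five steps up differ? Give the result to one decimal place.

44.3px

Minor third: 14.0 × 1.200⁵ = 34.836px
Augmented fourth: 14.0 × 1.414⁵ = 79.136px
Difference: 79.136 − 34.836 = 44.300px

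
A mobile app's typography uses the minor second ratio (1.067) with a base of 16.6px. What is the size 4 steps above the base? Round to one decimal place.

21.5px

16.6 × 1.067⁴ = 16.6 × 1.29616 ≈ 21.52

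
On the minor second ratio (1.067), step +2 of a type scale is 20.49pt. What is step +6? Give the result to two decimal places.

The gap is 6 − (2) = 4 steps, so the factor is 1.067^4.
20.49 × 1.067⁴ = 20.49 × 1.29616 ≈ 26.558

26.56pt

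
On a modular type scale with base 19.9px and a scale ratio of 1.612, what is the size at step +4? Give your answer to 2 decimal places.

A modular type scale is a geometric sequence: sizeₙ = base × rⁿ.
19.9 × 1.612⁴ = 19.9 × 6.75243 ≈ 134.37

134.37px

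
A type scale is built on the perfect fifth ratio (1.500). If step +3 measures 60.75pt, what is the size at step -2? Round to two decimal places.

8.00pt

60.75 ÷ 1.500⁵ = 60.75 ÷ 7.59375 ≈ 8.000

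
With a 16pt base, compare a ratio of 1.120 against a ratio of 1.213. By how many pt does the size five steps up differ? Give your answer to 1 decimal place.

At 1.120: 16.0 × 1.120⁵ = 28.197pt
At 1.213: 16.0 × 1.213⁵ = 42.017pt
Difference: 42.017 − 28.197 = 13.820pt

13.8pt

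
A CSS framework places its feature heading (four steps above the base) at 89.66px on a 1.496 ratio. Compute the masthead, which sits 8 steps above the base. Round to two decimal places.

449.08px

The gap is 8 − (4) = 4 steps, so the factor is 1.496^4.
89.66 × 1.496⁴ = 89.66 × 5.00872 ≈ 449.081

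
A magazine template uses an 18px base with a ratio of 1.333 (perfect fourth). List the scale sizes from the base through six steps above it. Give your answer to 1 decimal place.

18.0px, 24.0px, 32.0px, 42.6px, 56.8px, 75.8px, 101.0px

Step 0: 18px
Step 1: 18.0 × 1.333 = 24.0
Step 2: 18.0 × 1.333² = 32.0
Step 3: 18.0 × 1.333³ = 42.6
Step 4: 18.0 × 1.333⁴ = 56.8
Step 5: 18.0 × 1.333⁵ = 75.8
Step 6: 18.0 × 1.333⁶ = 101.0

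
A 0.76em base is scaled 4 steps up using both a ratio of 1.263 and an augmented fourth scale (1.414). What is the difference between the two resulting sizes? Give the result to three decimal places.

1.104em

At 1.263: 0.76 × 1.263⁴ = 1.93387em
Augmented fourth: 0.76 × 1.414⁴ = 3.03816em
Difference: 3.03816 − 1.93387 = 1.10429em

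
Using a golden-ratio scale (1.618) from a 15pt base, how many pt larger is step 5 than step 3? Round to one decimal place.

102.8pt

Step 3: 15.0 × 1.618³ = 63.537pt
Step 5: 15.0 × 1.618⁵ = 166.335pt
Difference: 166.335 − 63.537 = 102.798pt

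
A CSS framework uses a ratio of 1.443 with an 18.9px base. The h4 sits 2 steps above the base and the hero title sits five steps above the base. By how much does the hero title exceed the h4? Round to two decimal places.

78.89px

Step 2: 18.9 × 1.443² = 39.3545px
Step 5: 18.9 × 1.443⁵ = 118.2479px
Difference: 118.2479 − 39.3545 = 78.8934px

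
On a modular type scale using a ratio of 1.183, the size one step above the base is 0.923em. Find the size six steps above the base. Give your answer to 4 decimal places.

2.1386em

0.923 × 1.183⁵ = 0.923 × 2.31699 ≈ 2.1386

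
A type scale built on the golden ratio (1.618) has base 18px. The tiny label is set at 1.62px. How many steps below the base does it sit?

5

1.618ⁿ = 18 / 1.62 = 11.1111
n = ln(11.1111) / ln(1.618) = 2.4079 / 0.4812 ≈ 5.00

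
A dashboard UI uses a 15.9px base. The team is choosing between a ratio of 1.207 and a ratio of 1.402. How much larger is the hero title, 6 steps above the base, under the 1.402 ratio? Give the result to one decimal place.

71.6px

At 1.207: 15.9 × 1.207⁶ = 49.163px
At 1.402: 15.9 × 1.402⁶ = 120.749px
Difference: 120.749 − 49.163 = 71.586px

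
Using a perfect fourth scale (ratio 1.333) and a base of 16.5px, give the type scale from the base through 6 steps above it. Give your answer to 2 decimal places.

Step 0: 16.5px
Step 1: 16.5 × 1.333 = 21.99
Step 2: 16.5 × 1.333² = 29.32
Step 3: 16.5 × 1.333³ = 39.08
Step 4: 16.5 × 1.333⁴ = 52.10
Step 5: 16.5 × 1.333⁵ = 69.44
Step 6: 16.5 × 1.333⁶ = 92.57

16.50px, 21.99px, 29.32px, 39.08px, 52.10px, 69.44px, 92.57px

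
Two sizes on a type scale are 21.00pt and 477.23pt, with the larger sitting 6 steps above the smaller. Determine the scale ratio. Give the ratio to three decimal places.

r⁶ = 477.23 / 21.00, so r = (477.23/21.00)^(1/6).
r = 22.7252^(1/6) ≈ 1.6830

1.683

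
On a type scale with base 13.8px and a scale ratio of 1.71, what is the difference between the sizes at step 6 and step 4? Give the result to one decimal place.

Step 4: 13.8 × 1.71⁴ = 117.995px
Step 6: 13.8 × 1.71⁶ = 345.029px
Difference: 345.029 − 117.995 = 227.034px

227.0px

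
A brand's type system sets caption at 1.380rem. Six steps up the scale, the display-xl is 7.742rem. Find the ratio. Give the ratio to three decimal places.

r⁶ = 7.742 / 1.380, so r = (7.742/1.380)^(1/6).
r = 5.6101^(1/6) ≈ 1.3330

1.333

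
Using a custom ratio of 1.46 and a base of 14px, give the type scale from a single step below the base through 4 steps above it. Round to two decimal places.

Step -1: 14.0 ÷ 1.46 = 9.59
Step 0: 14px
Step 1: 14.0 × 1.46 = 20.44
Step 2: 14.0 × 1.46² = 29.84
Step 3: 14.0 × 1.46³ = 43.57
Step 4: 14.0 × 1.46⁴ = 63.61

9.59px, 14.00px, 20.44px, 29.84px, 43.57px, 63.61px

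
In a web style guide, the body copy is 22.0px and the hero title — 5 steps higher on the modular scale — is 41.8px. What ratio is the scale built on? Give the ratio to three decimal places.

1.137

r⁵ = 41.8 / 22.0, so r = (41.8/22.0)^(1/5).
r = 1.9000^(1/5) ≈ 1.1370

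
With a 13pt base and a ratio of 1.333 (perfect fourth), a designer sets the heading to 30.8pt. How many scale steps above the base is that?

1.333ⁿ = 30.8 / 13 = 2.3692
n = ln(2.3692) / ln(1.333) = 0.8626 / 0.2874 ≈ 3.00

3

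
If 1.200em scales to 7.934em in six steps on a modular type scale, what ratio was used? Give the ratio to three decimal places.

The ratio satisfies 1.200 × r⁶ = 7.934, so r = (7.934 / 1.200)^(1/6).
r = 6.6117^(1/6) ≈ 1.3700

1.370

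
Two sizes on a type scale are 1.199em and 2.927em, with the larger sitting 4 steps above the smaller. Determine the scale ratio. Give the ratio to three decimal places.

1.250

The ratio satisfies 1.199 × r⁴ = 2.927, so r = (2.927 / 1.199)^(1/4).
r = 2.4412^(1/4) ≈ 1.2500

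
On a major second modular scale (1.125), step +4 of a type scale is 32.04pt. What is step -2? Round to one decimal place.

The gap is -2 − (4) = -6 steps, so the factor is 1.125^-6.
32.04 ÷ 1.125⁶ = 32.04 ÷ 2.02729 ≈ 15.804

15.8pt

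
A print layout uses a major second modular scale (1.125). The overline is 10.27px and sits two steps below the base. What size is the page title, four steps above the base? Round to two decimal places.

Moving from step -2 to step +4 is 6 steps up, so multiply by r⁶.
10.27 × 1.125⁶ = 10.27 × 2.02729 ≈ 20.820

20.82px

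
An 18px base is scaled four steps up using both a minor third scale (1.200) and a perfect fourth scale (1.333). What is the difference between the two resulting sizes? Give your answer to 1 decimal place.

19.5px

Minor third: 18.0 × 1.200⁴ = 37.325px
Perfect fourth: 18.0 × 1.333⁴ = 56.832px
Difference: 56.832 − 37.325 = 19.507px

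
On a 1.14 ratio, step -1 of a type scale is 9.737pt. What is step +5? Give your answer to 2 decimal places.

21.37pt

The gap is 5 − (-1) = 6 steps, so the factor is 1.14^6.
9.737 × 1.14⁶ = 9.737 × 2.19497 ≈ 21.372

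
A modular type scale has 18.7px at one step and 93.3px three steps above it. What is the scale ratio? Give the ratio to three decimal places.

r³ = 93.3 / 18.7, so r = (93.3/18.7)^(1/3).
r = 4.9893^(1/3) ≈ 1.7088

1.709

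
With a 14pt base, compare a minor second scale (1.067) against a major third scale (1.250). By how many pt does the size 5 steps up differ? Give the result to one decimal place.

Minor second: 14.0 × 1.067⁵ = 19.362pt
Major third: 14.0 × 1.250⁵ = 42.725pt
Difference: 42.725 − 19.362 = 23.363pt

23.4pt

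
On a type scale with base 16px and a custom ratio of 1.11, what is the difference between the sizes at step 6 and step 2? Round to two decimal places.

10.21px

Step 2: 16.0 × 1.11² = 19.7136px
Step 6: 16.0 × 1.11⁶ = 29.9266px
Difference: 29.9266 − 19.7136 = 10.2130px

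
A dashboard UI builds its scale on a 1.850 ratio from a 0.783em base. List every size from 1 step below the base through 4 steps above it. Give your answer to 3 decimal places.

Step -1: 0.783 ÷ 1.850 = 0.423
Step 0: 0.783em
Step 1: 0.783 × 1.850 = 1.449
Step 2: 0.783 × 1.850² = 2.680
Step 3: 0.783 × 1.850³ = 4.958
Step 4: 0.783 × 1.850⁴ = 9.172

0.423em, 0.783em, 1.449em, 2.680em, 4.958em, 9.172em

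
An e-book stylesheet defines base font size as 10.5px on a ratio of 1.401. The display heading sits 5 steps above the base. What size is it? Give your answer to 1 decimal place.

Each step on a modular scale multiplies by the ratio, so the size n steps from the base is base × ratioⁿ.
10.5 × 1.401⁵ = 10.5 × 5.39748 ≈ 56.67

56.7px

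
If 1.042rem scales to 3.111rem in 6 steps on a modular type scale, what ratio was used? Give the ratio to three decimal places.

1.200

The ratio satisfies 1.042 × r⁶ = 3.111, so r = (3.111 / 1.042)^(1/6).
r = 2.9856^(1/6) ≈ 1.2000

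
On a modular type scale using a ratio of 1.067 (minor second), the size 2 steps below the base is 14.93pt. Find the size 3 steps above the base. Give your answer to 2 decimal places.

20.65pt

The gap is 3 − (-2) = 5 steps, so the factor is 1.067^5.
14.93 × 1.067⁵ = 14.93 × 1.38300 ≈ 20.648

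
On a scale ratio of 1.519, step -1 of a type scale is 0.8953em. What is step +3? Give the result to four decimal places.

The gap is 3 − (-1) = 4 steps, so the factor is 1.519^4.
0.8953 × 1.519⁴ = 0.8953 × 5.32391 ≈ 4.7665

4.7665em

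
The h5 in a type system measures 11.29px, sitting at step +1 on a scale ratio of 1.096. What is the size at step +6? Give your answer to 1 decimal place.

The gap is 6 − (1) = 5 steps, so the factor is 1.096^5.
11.29 × 1.096⁵ = 11.29 × 1.58144 ≈ 17.854

17.9px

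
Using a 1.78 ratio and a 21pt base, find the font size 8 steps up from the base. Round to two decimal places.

A modular type scale is a geometric sequence: sizeₙ = base × rⁿ.
21.0 × 1.78⁸ = 21.0 × 100.77667 ≈ 2116.31

2116.31pt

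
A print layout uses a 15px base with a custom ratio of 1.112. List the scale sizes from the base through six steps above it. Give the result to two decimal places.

Step 0: 15px
Step 1: 15.0 × 1.112 = 16.68
Step 2: 15.0 × 1.112² = 18.55
Step 3: 15.0 × 1.112³ = 20.63
Step 4: 15.0 × 1.112⁴ = 22.94
Step 5: 15.0 × 1.112⁵ = 25.50
Step 6: 15.0 × 1.112⁶ = 28.36

15.00px, 16.68px, 18.55px, 20.63px, 22.94px, 25.50px, 28.36px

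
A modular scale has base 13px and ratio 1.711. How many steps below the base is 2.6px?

3

1.711ⁿ = 13 / 2.6 = 5.0000
n = ln(5.0000) / ln(1.711) = 1.6094 / 0.5371 ≈ 3.00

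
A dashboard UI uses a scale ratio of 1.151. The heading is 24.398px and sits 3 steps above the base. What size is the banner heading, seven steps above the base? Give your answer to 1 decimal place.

42.8px

24.398 × 1.151⁴ = 24.398 × 1.75510 ≈ 42.821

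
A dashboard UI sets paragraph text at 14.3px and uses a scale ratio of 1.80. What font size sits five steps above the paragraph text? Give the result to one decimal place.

14.3 × 1.80⁵ = 14.3 × 18.89568 ≈ 270.21

270.2px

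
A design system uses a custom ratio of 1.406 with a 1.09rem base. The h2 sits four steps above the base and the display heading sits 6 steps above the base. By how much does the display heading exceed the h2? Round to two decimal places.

Step 4: 1.09 × 1.406⁴ = 4.2596rem
Step 6: 1.09 × 1.406⁶ = 8.4205rem
Difference: 8.4205 − 4.2596 = 4.1609rem

4.16rem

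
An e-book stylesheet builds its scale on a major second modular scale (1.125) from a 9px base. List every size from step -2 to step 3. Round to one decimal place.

7.1px, 8.0px, 9.0px, 10.1px, 11.4px, 12.8px

Step -2: 9.0 ÷ 1.125² = 7.1
Step -1: 9.0 ÷ 1.125 = 8.0
Step 0: 9px
Step 1: 9.0 × 1.125 = 10.1
Step 2: 9.0 × 1.125² = 11.4
Step 3: 9.0 × 1.125³ = 12.8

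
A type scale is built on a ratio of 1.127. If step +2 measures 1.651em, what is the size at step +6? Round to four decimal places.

1.651 × 1.127⁴ = 1.651 × 1.61323 ≈ 2.6634

2.6634em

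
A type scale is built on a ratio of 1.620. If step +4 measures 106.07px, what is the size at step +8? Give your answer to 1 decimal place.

730.6px

Moving from step +4 to step +8 is 4 steps up, so multiply by r⁴.
106.07 × 1.620⁴ = 106.07 × 6.88748 ≈ 730.555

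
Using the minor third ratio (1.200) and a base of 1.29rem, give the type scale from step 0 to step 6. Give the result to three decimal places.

1.290rem, 1.548rem, 1.858rem, 2.229rem, 2.675rem, 3.210rem, 3.852rem

Step 0: 1.29rem
Step 1: 1.29 × 1.200 = 1.548
Step 2: 1.29 × 1.200² = 1.858
Step 3: 1.29 × 1.200³ = 2.229
Step 4: 1.29 × 1.200⁴ = 2.675
Step 5: 1.29 × 1.200⁵ = 3.210
Step 6: 1.29 × 1.200⁶ = 3.852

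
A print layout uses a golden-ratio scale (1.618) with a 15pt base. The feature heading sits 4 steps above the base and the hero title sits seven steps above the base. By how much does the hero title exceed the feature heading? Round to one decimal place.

Step 4: 15.0 × 1.618⁴ = 102.803pt
Step 7: 15.0 × 1.618⁷ = 435.453pt
Difference: 435.453 − 102.803 = 332.650pt

332.6pt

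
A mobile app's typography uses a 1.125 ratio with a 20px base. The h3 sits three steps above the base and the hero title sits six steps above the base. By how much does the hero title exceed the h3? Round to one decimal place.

Step 3: 20.0 × 1.125³ = 28.477px
Step 6: 20.0 × 1.125⁶ = 40.546px
Difference: 40.546 − 28.477 = 12.069px

12.1px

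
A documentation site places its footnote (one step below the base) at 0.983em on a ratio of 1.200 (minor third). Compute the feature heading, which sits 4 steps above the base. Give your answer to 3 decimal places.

0.983 × 1.200⁵ = 0.983 × 2.48832 ≈ 2.446

2.446em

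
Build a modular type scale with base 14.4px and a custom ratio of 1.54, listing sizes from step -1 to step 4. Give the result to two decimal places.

9.35px, 14.40px, 22.18px, 34.15px, 52.59px, 80.99px

Step -1: 14.4 ÷ 1.54 = 9.35
Step 0: 14.4px
Step 1: 14.4 × 1.54 = 22.18
Step 2: 14.4 × 1.54² = 34.15
Step 3: 14.4 × 1.54³ = 52.59
Step 4: 14.4 × 1.54⁴ = 80.99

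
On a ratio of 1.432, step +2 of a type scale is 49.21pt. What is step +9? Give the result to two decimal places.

607.65pt

Moving from step +2 to step +9 is 7 steps up, so multiply by r⁷.
49.21 × 1.432⁷ = 49.21 × 12.34813 ≈ 607.651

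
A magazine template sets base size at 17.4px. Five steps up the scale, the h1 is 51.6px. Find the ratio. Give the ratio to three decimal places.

1.243

The ratio satisfies 17.4 × r⁵ = 51.6, so r = (51.6 / 17.4)^(1/5).
r = 2.9655^(1/5) ≈ 1.2429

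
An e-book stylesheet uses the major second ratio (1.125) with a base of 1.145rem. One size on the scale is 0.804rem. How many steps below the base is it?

1.125ⁿ = 1.145 / 0.804 = 1.4241
n = ln(1.4241) / ln(1.125) = 0.3536 / 0.1178 ≈ 3.00

3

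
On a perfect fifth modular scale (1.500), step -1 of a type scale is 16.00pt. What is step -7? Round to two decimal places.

16.00 ÷ 1.500⁶ = 16.00 ÷ 11.39062 ≈ 1.405

1.40pt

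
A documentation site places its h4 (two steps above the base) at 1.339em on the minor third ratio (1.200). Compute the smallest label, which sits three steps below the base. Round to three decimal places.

Moving from step +2 to step -3 is 5 steps down, so divide by r⁵.
1.339 ÷ 1.200⁵ = 1.339 ÷ 2.48832 ≈ 0.538

0.538em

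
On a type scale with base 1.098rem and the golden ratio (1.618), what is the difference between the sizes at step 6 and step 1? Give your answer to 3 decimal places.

Step 1: 1.098 × 1.618 = 1.77656rem
Step 6: 1.098 × 1.618⁶ = 19.70033rem
Difference: 19.70033 − 1.77656 = 17.92377rem

17.924rem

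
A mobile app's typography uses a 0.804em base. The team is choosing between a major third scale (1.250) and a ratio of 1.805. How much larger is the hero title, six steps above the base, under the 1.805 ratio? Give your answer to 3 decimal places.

24.738em

Major third: 0.804 × 1.250⁶ = 3.06702em
At 1.805: 0.804 × 1.805⁶ = 27.80477em
Difference: 27.80477 − 3.06702 = 24.73775em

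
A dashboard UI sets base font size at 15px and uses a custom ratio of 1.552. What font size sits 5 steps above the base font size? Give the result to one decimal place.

135.1px

Each step on a modular scale multiplies by the ratio, so the size n steps from the base is base × ratioⁿ.
15.0 × 1.552⁵ = 15.0 × 9.00448 ≈ 135.07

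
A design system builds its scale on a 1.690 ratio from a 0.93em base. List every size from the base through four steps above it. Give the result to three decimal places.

0.930em, 1.572em, 2.656em, 4.489em, 7.586em

Step 0: 0.93em
Step 1: 0.93 × 1.690 = 1.572
Step 2: 0.93 × 1.690² = 2.656
Step 3: 0.93 × 1.690³ = 4.489
Step 4: 0.93 × 1.690⁴ = 7.586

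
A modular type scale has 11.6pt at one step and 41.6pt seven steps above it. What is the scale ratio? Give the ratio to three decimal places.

r⁷ = 41.6 / 11.6, so r = (41.6/11.6)^(1/7).
r = 3.5862^(1/7) ≈ 1.2001

1.200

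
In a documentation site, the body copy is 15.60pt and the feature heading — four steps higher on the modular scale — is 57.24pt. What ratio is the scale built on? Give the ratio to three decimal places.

r⁴ = 57.24 / 15.60, so r = (57.24/15.60)^(1/4).
r = 3.6692^(1/4) ≈ 1.3840

1.384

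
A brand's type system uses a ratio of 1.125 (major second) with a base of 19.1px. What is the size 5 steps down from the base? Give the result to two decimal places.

10.60px

19.1 ÷ 1.125⁵ = 19.1 ÷ 1.80203 ≈ 10.60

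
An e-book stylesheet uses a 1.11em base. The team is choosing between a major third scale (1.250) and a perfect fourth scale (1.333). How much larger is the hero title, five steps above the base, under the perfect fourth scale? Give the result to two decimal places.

Major third: 1.11 × 1.250⁵ = 3.3875em
Perfect fourth: 1.11 × 1.333⁵ = 4.6717em
Difference: 4.6717 − 3.3875 = 1.2842em

1.28em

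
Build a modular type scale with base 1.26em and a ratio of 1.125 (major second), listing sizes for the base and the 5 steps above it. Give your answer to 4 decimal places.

Step 0: 1.26em
Step 1: 1.26 × 1.125 = 1.4175
Step 2: 1.26 × 1.125² = 1.5947
Step 3: 1.26 × 1.125³ = 1.7940
Step 4: 1.26 × 1.125⁴ = 2.0183
Step 5: 1.26 × 1.125⁵ = 2.2706

1.2600em, 1.4175em, 1.5947em, 1.7940em, 2.0183em, 2.2706em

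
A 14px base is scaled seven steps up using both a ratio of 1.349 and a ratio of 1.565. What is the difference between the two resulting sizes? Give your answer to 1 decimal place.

At 1.349: 14.0 × 1.349⁷ = 113.818px
At 1.565: 14.0 × 1.565⁷ = 321.906px
Difference: 321.906 − 113.818 = 208.088px

208.1px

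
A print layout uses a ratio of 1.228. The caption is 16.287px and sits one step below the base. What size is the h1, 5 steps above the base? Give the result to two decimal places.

16.287 × 1.228⁶ = 16.287 × 3.42918 ≈ 55.851

55.85px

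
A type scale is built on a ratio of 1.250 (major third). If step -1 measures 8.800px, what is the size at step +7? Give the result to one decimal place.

8.800 × 1.250⁸ = 8.800 × 5.96046 ≈ 52.452

52.5px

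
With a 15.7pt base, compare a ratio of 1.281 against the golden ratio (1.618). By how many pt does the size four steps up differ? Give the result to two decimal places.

65.32pt

At 1.281: 15.7 × 1.281⁴ = 42.2762pt
Golden ratio: 15.7 × 1.618⁴ = 107.6004pt
Difference: 107.6004 − 42.2762 = 65.3242pt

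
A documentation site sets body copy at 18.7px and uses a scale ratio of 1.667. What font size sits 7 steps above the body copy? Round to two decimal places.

668.95px

Every step multiplies by the scale ratio.
18.7 × 1.667⁷ = 18.7 × 35.77249 ≈ 668.95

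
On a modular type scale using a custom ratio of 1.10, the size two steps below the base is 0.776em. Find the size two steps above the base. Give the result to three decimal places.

Moving from step -2 to step +2 is 4 steps up, so multiply by r⁴.
0.776 × 1.10⁴ = 0.776 × 1.46410 ≈ 1.136

1.136em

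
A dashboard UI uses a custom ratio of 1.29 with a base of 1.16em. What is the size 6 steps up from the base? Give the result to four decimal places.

Every step multiplies by the scale ratio.
1.16 × 1.29⁶ = 1.16 × 4.60827 ≈ 5.3456

5.3456em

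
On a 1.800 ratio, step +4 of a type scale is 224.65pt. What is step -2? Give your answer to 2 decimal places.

6.60pt

224.65 ÷ 1.800⁶ = 224.65 ÷ 34.01222 ≈ 6.605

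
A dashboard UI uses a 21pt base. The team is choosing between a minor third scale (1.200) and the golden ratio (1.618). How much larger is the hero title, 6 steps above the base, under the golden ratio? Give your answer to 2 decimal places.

Minor third: 21.0 × 1.200⁶ = 62.7057pt
Golden ratio: 21.0 × 1.618⁶ = 376.7822pt
Difference: 376.7822 − 62.7057 = 314.0765pt

314.08pt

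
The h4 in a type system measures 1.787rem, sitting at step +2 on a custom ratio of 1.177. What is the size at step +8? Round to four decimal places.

1.787 × 1.177⁶ = 1.787 × 2.65864 ≈ 4.7510

4.7510rem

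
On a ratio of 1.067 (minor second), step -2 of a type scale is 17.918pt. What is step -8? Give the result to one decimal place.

The gap is -8 − (-2) = -6 steps, so the factor is 1.067^-6.
17.918 ÷ 1.067⁶ = 17.918 ÷ 1.47566 ≈ 12.142

12.1pt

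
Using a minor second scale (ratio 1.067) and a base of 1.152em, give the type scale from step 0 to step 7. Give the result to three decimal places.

Step 0: 1.152em
Step 1: 1.152 × 1.067 = 1.229
Step 2: 1.152 × 1.067² = 1.312
Step 3: 1.152 × 1.067³ = 1.399
Step 4: 1.152 × 1.067⁴ = 1.493
Step 5: 1.152 × 1.067⁵ = 1.593
Step 6: 1.152 × 1.067⁶ = 1.700
Step 7: 1.152 × 1.067⁷ = 1.814

1.152em, 1.229em, 1.312em, 1.399em, 1.493em, 1.593em, 1.700em, 1.814em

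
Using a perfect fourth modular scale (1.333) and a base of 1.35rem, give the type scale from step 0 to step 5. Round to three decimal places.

1.350rem, 1.800rem, 2.399rem, 3.198rem, 4.262rem, 5.682rem

Step 0: 1.35rem
Step 1: 1.35 × 1.333 = 1.800
Step 2: 1.35 × 1.333² = 2.399
Step 3: 1.35 × 1.333³ = 3.198
Step 4: 1.35 × 1.333⁴ = 4.262
Step 5: 1.35 × 1.333⁵ = 5.682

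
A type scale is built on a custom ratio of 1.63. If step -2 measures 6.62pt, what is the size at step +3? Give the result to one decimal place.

The gap is 3 − (-2) = 5 steps, so the factor is 1.63^5.
6.62 × 1.63⁵ = 6.62 × 11.50636 ≈ 76.172

76.2pt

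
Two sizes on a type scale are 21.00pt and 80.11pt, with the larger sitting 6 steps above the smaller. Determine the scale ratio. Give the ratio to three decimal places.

1.250

r⁶ = 80.11 / 21.00, so r = (80.11/21.00)^(1/6).
r = 3.8148^(1/6) ≈ 1.2500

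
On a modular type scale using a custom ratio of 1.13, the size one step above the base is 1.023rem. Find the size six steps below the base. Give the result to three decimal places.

The gap is -6 − (1) = -7 steps, so the factor is 1.13^-7.
1.023 ÷ 1.13⁷ = 1.023 ÷ 2.35261 ≈ 0.435

0.435rem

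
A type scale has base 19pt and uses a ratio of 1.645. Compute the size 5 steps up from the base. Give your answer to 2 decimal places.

19.0 × 1.645⁵ = 19.0 × 12.04563 ≈ 228.87

228.87pt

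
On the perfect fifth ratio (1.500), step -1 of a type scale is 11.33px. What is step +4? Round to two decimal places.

86.04px

11.33 × 1.500⁵ = 11.33 × 7.59375 ≈ 86.037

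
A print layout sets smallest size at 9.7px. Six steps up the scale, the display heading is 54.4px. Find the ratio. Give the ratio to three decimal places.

1.333

The ratio satisfies 9.7 × r⁶ = 54.4, so r = (54.4 / 9.7)^(1/6).
r = 5.6082^(1/6) ≈ 1.3329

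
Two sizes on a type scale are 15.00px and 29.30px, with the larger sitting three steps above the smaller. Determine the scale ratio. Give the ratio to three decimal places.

1.250

The ratio satisfies 15.00 × r³ = 29.30, so r = (29.30 / 15.00)^(1/3).
r = 1.9533^(1/3) ≈ 1.2500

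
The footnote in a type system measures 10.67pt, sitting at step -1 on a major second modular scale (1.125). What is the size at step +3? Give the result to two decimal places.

17.09pt

The gap is 3 − (-1) = 4 steps, so the factor is 1.125^4.
10.67 × 1.125⁴ = 10.67 × 1.60181 ≈ 17.091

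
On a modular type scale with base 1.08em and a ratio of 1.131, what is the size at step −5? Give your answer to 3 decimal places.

1.08 ÷ 1.131⁵ = 1.08 ÷ 1.85060 ≈ 0.584

0.584em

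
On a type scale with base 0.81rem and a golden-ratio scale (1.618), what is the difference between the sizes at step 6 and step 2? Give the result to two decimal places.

12.41rem

Step 2: 0.81 × 1.618² = 2.1205rem
Step 6: 0.81 × 1.618⁶ = 14.5330rem
Difference: 14.5330 − 2.1205 = 12.4125rem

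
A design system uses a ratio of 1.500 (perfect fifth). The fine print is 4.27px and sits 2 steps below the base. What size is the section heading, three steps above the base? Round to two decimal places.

32.43px

4.27 × 1.500⁵ = 4.27 × 7.59375 ≈ 32.425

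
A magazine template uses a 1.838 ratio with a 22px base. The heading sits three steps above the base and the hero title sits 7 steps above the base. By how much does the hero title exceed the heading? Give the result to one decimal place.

1422.4px

Step 3: 22.0 × 1.838³ = 136.603px
Step 7: 22.0 × 1.838⁷ = 1558.982px
Difference: 1558.982 − 136.603 = 1422.379px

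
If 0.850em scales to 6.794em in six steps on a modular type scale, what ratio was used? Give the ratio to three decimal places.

The ratio satisfies 0.850 × r⁶ = 6.794, so r = (6.794 / 0.850)^(1/6).
r = 7.9929^(1/6) ≈ 1.4140

1.414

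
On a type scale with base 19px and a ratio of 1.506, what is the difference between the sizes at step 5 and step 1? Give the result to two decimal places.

Step 1: 19.0 × 1.506 = 28.6140px
Step 5: 19.0 × 1.506⁵ = 147.1901px
Difference: 147.1901 − 28.6140 = 118.5761px

118.58px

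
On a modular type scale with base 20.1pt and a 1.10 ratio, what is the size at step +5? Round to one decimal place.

Every step multiplies by the scale ratio.
20.1 × 1.10⁵ = 20.1 × 1.61051 ≈ 32.37

32.4pt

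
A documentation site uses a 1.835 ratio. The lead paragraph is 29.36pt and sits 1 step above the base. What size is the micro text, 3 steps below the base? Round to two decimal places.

Moving from step +1 to step -3 is 4 steps down, so divide by r⁴.
29.36 ÷ 1.835⁴ = 29.36 ÷ 11.33820 ≈ 2.589

2.59pt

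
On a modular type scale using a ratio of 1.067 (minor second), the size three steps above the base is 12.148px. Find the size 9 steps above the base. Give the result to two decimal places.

The gap is 9 − (3) = 6 steps, so the factor is 1.067^6.
12.148 × 1.067⁶ = 12.148 × 1.47566 ≈ 17.926

17.93px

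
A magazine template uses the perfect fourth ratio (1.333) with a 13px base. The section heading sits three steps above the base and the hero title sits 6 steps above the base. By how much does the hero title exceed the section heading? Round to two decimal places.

Step 3: 13.0 × 1.333³ = 30.7917px
Step 6: 13.0 × 1.333⁶ = 72.9330px
Difference: 72.9330 − 30.7917 = 42.1413px

42.14px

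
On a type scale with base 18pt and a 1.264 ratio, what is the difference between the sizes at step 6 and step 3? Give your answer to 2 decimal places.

37.06pt

Step 3: 18.0 × 1.264³ = 36.3508pt
Step 6: 18.0 × 1.264⁶ = 73.4100pt
Difference: 73.4100 − 36.3508 = 37.0592pt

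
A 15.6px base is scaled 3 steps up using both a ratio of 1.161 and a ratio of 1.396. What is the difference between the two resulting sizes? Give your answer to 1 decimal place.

At 1.161: 15.6 × 1.161³ = 24.413px
At 1.396: 15.6 × 1.396³ = 42.441px
Difference: 42.441 − 24.413 = 18.028px

18.0px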